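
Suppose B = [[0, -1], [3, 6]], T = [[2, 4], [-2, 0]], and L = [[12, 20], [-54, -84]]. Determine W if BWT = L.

W = [[3, 0], [-5, 1]]

W = B⁻¹LT⁻¹ (apply B⁻¹ on the left and T⁻¹ on the right).
det B = 3, so B⁻¹ = [[2, 1/3], [-1, 0]].
T has determinant 8; T⁻¹ = [[0, -1/2], [1/4, 1/4]].
B⁻¹L = [[6, 12], [-12, -20]].
W = (B⁻¹L)T⁻¹ = [[3, 0], [-5, 1]].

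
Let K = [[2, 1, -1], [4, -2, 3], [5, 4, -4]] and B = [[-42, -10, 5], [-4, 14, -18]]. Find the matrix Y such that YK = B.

Y = [[4, -5, -6], [6, -4, 0]]

Since K sits to the right of Y, Y = BK⁻¹.
det K = -3; the adjugate gives K⁻¹ = [[4/3, 0, -1/3], [-31/3, 1, 10/3], [-26/3, 1, 8/3]].
Y = BK⁻¹ = [[-42, -10, 5], [-4, 14, -18]] · [[4/3, 0, -1/3], [-31/3, 1, 10/3], [-26/3, 1, 8/3]] = [[4, -5, -6], [6, -4, 0]].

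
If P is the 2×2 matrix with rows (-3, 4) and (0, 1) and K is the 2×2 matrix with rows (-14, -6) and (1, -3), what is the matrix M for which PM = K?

Left-multiplying both sides by P⁻¹ gives M = P⁻¹K.
det P = -3; the adjugate gives P⁻¹ = [[-1/3, 4/3], [0, 1]].
M = P⁻¹K = [[-1/3, 4/3], [0, 1]] · [[-14, -6], [1, -3]] = [[6, -2], [1, -3]].

M = [[6, -2], [1, -3]]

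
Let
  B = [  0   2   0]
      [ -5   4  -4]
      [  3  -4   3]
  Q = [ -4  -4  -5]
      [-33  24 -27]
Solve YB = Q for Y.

Since B sits to the right of Y, Y = QB⁻¹.
det B = 6; the adjugate gives B⁻¹ = [[-2/3, -1, -4/3], [1/2, 0, 0], [4/3, 1, 5/3]].
Y = QB⁻¹ = [[-4, -4, -5], [-33, 24, -27]] · [[-2/3, -1, -4/3], [1/2, 0, 0], [4/3, 1, 5/3]] = [[-6, -1, -3], [-2, 6, -1]].

Y = [[-6, -1, -3], [-2, 6, -1]]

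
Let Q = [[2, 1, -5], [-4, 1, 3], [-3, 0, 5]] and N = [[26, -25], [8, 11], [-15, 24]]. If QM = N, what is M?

M = [[-5, 2], [6, 1], [-6, 6]]

Since Q multiplies M on the left, M = Q⁻¹N.
det Q = 6; the adjugate gives Q⁻¹ = [[5/6, -5/6, 4/3], [11/6, -5/6, 7/3], [1/2, -1/2, 1]].
M = Q⁻¹N = [[5/6, -5/6, 4/3], [11/6, -5/6, 7/3], [1/2, -1/2, 1]] · [[26, -25], [8, 11], [-15, 24]] = [[-5, 2], [6, 1], [-6, 6]].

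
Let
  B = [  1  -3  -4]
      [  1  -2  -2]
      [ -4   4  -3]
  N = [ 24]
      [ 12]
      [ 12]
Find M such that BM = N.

Since B multiplies M on the left, M = B⁻¹N.
det B = -3, so B⁻¹ = [[-14/3, 25/3, 2/3], [-11/3, 19/3, 2/3], [4/3, -8/3, -1/3]].
M = B⁻¹N = [[-14/3, 25/3, 2/3], [-11/3, 19/3, 2/3], [4/3, -8/3, -1/3]] · [[24], [12], [12]] = [[-4], [-4], [-4]].

M = [[-4], [-4], [-4]]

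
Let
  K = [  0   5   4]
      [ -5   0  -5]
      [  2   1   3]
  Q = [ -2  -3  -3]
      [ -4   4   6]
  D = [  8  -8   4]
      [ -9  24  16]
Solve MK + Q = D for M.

M = [[-2, 0, 5], [5, -1, -5]]

MK = D − Q = [[10, -5, 7], [-5, 20, 10]].
Right-multiplying both sides by K⁻¹ gives M = (D − Q)K⁻¹.
det K = 5, so K⁻¹ = [[1, -11/5, -5], [1, -8/5, -4], [-1, 2, 5]].
M = (D − Q)K⁻¹ = [[-2, 0, 5], [5, -1, -5]].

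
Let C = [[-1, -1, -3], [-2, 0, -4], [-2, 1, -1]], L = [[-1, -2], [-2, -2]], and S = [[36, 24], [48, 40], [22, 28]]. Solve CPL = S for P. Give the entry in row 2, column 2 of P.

5

Left-multiply by C⁻¹ and right-multiply by L⁻¹: P = C⁻¹SL⁻¹.
C has determinant -4; C⁻¹ = [[-1, 1, -1], [-3/2, 5/4, -1/2], [1/2, -3/4, 1/2]].
L has determinant -2; L⁻¹ = [[1, -1], [-1, 1/2]].
C⁻¹S = [[-10, -12], [-5, 0], [-7, -4]].
P = (C⁻¹S)L⁻¹ = [[2, 4], [-5, 5], [-3, 5]].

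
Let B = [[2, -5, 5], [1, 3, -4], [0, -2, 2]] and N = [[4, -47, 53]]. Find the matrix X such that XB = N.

X = [[5, -6, 2]]

B is on the right of X, so right-multiply by B⁻¹: X = NB⁻¹.
det B = -4; the adjugate gives B⁻¹ = [[1/2, 0, -5/4], [1/2, -1, -13/4], [1/2, -1, -11/4]].
X = NB⁻¹ = [[4, -47, 53]] · [[1/2, 0, -5/4], [1/2, -1, -13/4], [1/2, -1, -11/4]] = [[5, -6, 2]].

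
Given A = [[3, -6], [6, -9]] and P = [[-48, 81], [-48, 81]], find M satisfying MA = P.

M = [[-6, -5], [-6, -5]]

Since A sits to the right of M, M = PA⁻¹.
det A = 9, so A⁻¹ = [[-1, 2/3], [-2/3, 1/3]].
M = PA⁻¹ = [[-48, 81], [-48, 81]] · [[-1, 2/3], [-2/3, 1/3]] = [[-6, -5], [-6, -5]].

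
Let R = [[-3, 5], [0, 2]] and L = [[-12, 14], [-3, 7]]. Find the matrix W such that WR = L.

Right-multiplying both sides by R⁻¹ gives W = LR⁻¹.
det R = -6; the adjugate gives R⁻¹ = [[-1/3, 5/6], [0, 1/2]].
W = LR⁻¹ = [[-12, 14], [-3, 7]] · [[-1/3, 5/6], [0, 1/2]] = [[4, -3], [1, 1]].

W = [[4, -3], [1, 1]]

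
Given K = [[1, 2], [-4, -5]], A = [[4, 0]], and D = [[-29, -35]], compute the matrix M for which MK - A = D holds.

M = [[-5, 5]]

MK = D + A = [[-25, -35]].
Since K sits to the right of M, M = (D + A)K⁻¹.
K has determinant 3; K⁻¹ = [[-5/3, -2/3], [4/3, 1/3]].
M = (D + A)K⁻¹ = [[-5, 5]].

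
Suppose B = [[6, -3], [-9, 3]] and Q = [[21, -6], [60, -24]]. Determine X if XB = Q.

X = [[-1, -3], [4, -4]]

Right-multiplying both sides by B⁻¹ gives X = QB⁻¹.
det B = -9, so B⁻¹ = [[-1/3, -1/3], [-1, -2/3]].
X = QB⁻¹ = [[21, -6], [60, -24]] · [[-1/3, -1/3], [-1, -2/3]] = [[-1, -3], [4, -4]].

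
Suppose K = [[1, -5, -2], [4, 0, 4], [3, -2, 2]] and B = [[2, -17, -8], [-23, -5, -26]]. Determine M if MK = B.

M = [[3, -1, 1], [1, -6, 0]]

K is on the right of M, so right-multiply by K⁻¹: M = BK⁻¹.
K has determinant 4; K⁻¹ = [[2, 7/2, -5], [1, 2, -3], [-2, -13/4, 5]].
M = BK⁻¹ = [[2, -17, -8], [-23, -5, -26]] · [[2, 7/2, -5], [1, 2, -3], [-2, -13/4, 5]] = [[3, -1, 1], [1, -6, 0]].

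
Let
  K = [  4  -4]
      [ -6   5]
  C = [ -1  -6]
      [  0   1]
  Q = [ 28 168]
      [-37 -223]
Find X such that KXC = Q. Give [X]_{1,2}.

X = K⁻¹QC⁻¹ (apply K⁻¹ on the left and C⁻¹ on the right).
det K = -4; the adjugate gives K⁻¹ = [[-5/4, -1], [-3/2, -1]].
C has determinant -1; C⁻¹ = [[-1, -6], [0, 1]].
K⁻¹Q = [[2, 13], [-5, -29]].
X = (K⁻¹Q)C⁻¹ = [[-2, 1], [5, 1]].

1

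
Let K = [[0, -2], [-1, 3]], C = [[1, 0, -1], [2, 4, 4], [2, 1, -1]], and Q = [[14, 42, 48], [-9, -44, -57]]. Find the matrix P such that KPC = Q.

P = [[2, -4, -3], [5, -5, -1]]

Left-multiply by K⁻¹ and right-multiply by C⁻¹: P = K⁻¹QC⁻¹.
det K = -2; the adjugate gives K⁻¹ = [[-3/2, -1], [-1/2, 0]].
C has determinant -2; C⁻¹ = [[4, 1/2, -2], [-5, -1/2, 3], [3, 1/2, -2]].
K⁻¹Q = [[-12, -19, -15], [-7, -21, -24]].
P = (K⁻¹Q)C⁻¹ = [[2, -4, -3], [5, -5, -1]].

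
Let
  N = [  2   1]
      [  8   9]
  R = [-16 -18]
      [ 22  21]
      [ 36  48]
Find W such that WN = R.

Right-multiplying both sides by N⁻¹ gives W = RN⁻¹.
det N = 10; the adjugate gives N⁻¹ = [[9/10, -1/10], [-4/5, 1/5]].
W = RN⁻¹ = [[-16, -18], [22, 21], [36, 48]] · [[9/10, -1/10], [-4/5, 1/5]] = [[0, -2], [3, 2], [-6, 6]].

W = [[0, -2], [3, 2], [-6, 6]]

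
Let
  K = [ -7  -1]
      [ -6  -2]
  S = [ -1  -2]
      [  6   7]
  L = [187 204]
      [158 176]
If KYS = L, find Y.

Y = [[-3, -5], [4, 1]]

Left-multiply by K⁻¹ and right-multiply by S⁻¹: Y = K⁻¹LS⁻¹.
K has determinant 8; K⁻¹ = [[-1/4, 1/8], [3/4, -7/8]].
det S = 5; the adjugate gives S⁻¹ = [[7/5, 2/5], [-6/5, -1/5]].
K⁻¹L = [[-27, -29], [2, -1]].
Y = (K⁻¹L)S⁻¹ = [[-3, -5], [4, 1]].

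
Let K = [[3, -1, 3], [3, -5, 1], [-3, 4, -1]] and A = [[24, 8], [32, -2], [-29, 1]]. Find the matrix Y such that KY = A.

Y = [[5, 0], [-3, 1], [2, 3]]

Since K multiplies Y on the left, Y = K⁻¹A.
det K = -6, so K⁻¹ = [[-1/6, -11/6, -7/3], [0, -1, -1], [1/2, 3/2, 2]].
Y = K⁻¹A = [[-1/6, -11/6, -7/3], [0, -1, -1], [1/2, 3/2, 2]] · [[24, 8], [32, -2], [-29, 1]] = [[5, 0], [-3, 1], [2, 3]].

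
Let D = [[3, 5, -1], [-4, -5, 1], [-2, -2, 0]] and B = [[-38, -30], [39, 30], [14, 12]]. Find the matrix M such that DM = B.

M = [[-1, 0], [-6, -6], [5, 0]]

Left-multiplying both sides by D⁻¹ gives M = D⁻¹B.
det D = -2; the adjugate gives D⁻¹ = [[-1, -1, 0], [1, 1, -1/2], [1, 2, -5/2]].
M = D⁻¹B = [[-1, -1, 0], [1, 1, -1/2], [1, 2, -5/2]] · [[-38, -30], [39, 30], [14, 12]] = [[-1, 0], [-6, -6], [5, 0]].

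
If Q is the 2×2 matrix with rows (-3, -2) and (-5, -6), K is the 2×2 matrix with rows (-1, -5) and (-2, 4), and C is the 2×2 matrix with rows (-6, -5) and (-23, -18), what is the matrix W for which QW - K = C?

QW = C + K = [[-7, -10], [-25, -14]].
Q is on the left of W, so left-multiply by Q⁻¹: W = Q⁻¹(C + K).
det Q = 8; the adjugate gives Q⁻¹ = [[-3/4, 1/4], [5/8, -3/8]].
W = Q⁻¹(C + K) = [[-1, 4], [5, -1]].

W = [[-1, 4], [5, -1]]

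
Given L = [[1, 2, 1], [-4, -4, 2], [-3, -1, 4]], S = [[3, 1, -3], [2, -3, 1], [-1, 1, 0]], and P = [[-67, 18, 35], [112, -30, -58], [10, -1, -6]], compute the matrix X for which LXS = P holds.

Isolating X: multiply by L⁻¹ from the left and S⁻¹ from the right, so X = L⁻¹PS⁻¹.
det L = -2, so L⁻¹ = [[7, 9/2, -4], [-5, -7/2, 3], [4, 5/2, -2]].
det S = -1; the adjugate gives S⁻¹ = [[1, 3, 8], [1, 3, 9], [1, 4, 11]].
L⁻¹P = [[-5, -5, 8], [-27, 12, 10], [-8, -1, 7]].
X = (L⁻¹P)S⁻¹ = [[-2, 2, 3], [-5, -5, 2], [-2, 1, 4]].

X = [[-2, 2, 3], [-5, -5, 2], [-2, 1, 4]]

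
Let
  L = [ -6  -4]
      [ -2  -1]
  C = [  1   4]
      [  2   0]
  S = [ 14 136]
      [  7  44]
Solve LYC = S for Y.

Left-multiply by L⁻¹ and right-multiply by C⁻¹: Y = L⁻¹SC⁻¹.
det L = -2, so L⁻¹ = [[1/2, -2], [-1, 3]].
det C = -8; the adjugate gives C⁻¹ = [[0, 1/2], [1/4, -1/8]].
L⁻¹S = [[-7, -20], [7, -4]].
Y = (L⁻¹S)C⁻¹ = [[-5, -1], [-1, 4]].

Y = [[-5, -1], [-1, 4]]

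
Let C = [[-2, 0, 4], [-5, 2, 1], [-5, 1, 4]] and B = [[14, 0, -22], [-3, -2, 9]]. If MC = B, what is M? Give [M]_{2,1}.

Since C sits to the right of M, M = BC⁻¹.
C has determinant 6; C⁻¹ = [[7/6, 2/3, -4/3], [5/2, 2, -3], [5/6, 1/3, -2/3]].
M = BC⁻¹ = [[14, 0, -22], [-3, -2, 9]] · [[7/6, 2/3, -4/3], [5/2, 2, -3], [5/6, 1/3, -2/3]] = [[-2, 2, -4], [-1, -3, 4]].

-1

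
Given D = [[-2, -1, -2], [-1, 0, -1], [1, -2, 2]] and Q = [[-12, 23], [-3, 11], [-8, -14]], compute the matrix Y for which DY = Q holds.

Y = [[2, -6], [6, -1], [1, -5]]

Since D multiplies Y on the left, Y = D⁻¹Q.
D has determinant -1; D⁻¹ = [[2, -6, -1], [-1, 2, 0], [-2, 5, 1]].
Y = D⁻¹Q = [[2, -6, -1], [-1, 2, 0], [-2, 5, 1]] · [[-12, 23], [-3, 11], [-8, -14]] = [[2, -6], [6, -1], [1, -5]].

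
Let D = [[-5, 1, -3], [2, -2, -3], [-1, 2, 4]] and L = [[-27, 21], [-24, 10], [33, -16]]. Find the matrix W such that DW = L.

D is on the left of W, so left-multiply by D⁻¹: W = D⁻¹L.
det D = -1, so D⁻¹ = [[2, 10, 9], [5, 23, 21], [-2, -9, -8]].
W = D⁻¹L = [[2, 10, 9], [5, 23, 21], [-2, -9, -8]] · [[-27, 21], [-24, 10], [33, -16]] = [[3, -2], [6, -1], [6, -4]].

W = [[3, -2], [6, -1], [6, -4]]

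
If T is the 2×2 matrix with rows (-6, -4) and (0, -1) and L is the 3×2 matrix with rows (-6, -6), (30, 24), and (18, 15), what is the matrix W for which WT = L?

T is on the right of W, so right-multiply by T⁻¹: W = LT⁻¹.
det T = 6, so T⁻¹ = [[-1/6, 2/3], [0, -1]].
W = LT⁻¹ = [[-6, -6], [30, 24], [18, 15]] · [[-1/6, 2/3], [0, -1]] = [[1, 2], [-5, -4], [-3, -3]].

W = [[1, 2], [-5, -4], [-3, -3]]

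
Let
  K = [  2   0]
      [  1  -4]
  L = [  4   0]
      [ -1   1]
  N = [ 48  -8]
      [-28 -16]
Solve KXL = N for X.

Isolating X: multiply by K⁻¹ from the left and L⁻¹ from the right, so X = K⁻¹NL⁻¹.
det K = -8, so K⁻¹ = [[1/2, 0], [1/8, -1/4]].
L has determinant 4; L⁻¹ = [[1/4, 0], [1/4, 1]].
K⁻¹N = [[24, -4], [13, 3]].
X = (K⁻¹N)L⁻¹ = [[5, -4], [4, 3]].

X = [[5, -4], [4, 3]]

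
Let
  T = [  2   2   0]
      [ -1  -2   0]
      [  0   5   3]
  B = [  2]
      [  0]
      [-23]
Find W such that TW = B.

Left-multiplying both sides by T⁻¹ gives W = T⁻¹B.
T has determinant -6; T⁻¹ = [[1, 1, 0], [-1/2, -1, 0], [5/6, 5/3, 1/3]].
W = T⁻¹B = [[1, 1, 0], [-1/2, -1, 0], [5/6, 5/3, 1/3]] · [[2], [0], [-23]] = [[2], [-1], [-6]].

W = [[2], [-1], [-6]]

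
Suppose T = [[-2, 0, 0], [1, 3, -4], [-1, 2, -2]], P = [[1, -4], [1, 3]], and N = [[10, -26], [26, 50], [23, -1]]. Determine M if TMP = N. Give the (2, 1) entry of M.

Left-multiply by T⁻¹ and right-multiply by P⁻¹: M = T⁻¹NP⁻¹.
T has determinant -4; T⁻¹ = [[-1/2, 0, 0], [-3/2, -1, 2], [-5/4, -1, 3/2]].
P has determinant 7; P⁻¹ = [[3/7, 4/7], [-1/7, 1/7]].
T⁻¹N = [[-5, 13], [5, -13], [-4, -19]].
M = (T⁻¹N)P⁻¹ = [[-4, -1], [4, 1], [1, -5]].

4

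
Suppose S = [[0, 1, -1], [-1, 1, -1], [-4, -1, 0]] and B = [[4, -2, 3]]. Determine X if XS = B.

S is on the right of X, so right-multiply by S⁻¹: X = BS⁻¹.
S has determinant -1; S⁻¹ = [[1, -1, 0], [-4, 4, -1], [-5, 4, -1]].
X = BS⁻¹ = [[4, -2, 3]] · [[1, -1, 0], [-4, 4, -1], [-5, 4, -1]] = [[-3, 0, -1]].

X = [[-3, 0, -1]]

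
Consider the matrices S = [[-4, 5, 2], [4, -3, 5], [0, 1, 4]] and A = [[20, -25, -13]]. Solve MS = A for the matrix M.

M = [[-2, 3, -6]]

Since S sits to the right of M, M = AS⁻¹.
det S = -4, so S⁻¹ = [[17/4, 9/2, -31/4], [4, 4, -7], [-1, -1, 2]].
M = AS⁻¹ = [[20, -25, -13]] · [[17/4, 9/2, -31/4], [4, 4, -7], [-1, -1, 2]] = [[-2, 3, -6]].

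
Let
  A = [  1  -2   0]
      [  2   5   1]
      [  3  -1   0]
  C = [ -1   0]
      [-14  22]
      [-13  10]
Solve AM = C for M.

M = [[-5, 4], [-2, 2], [6, 4]]

Left-multiplying both sides by A⁻¹ gives M = A⁻¹C.
det A = -5; the adjugate gives A⁻¹ = [[-1/5, 0, 2/5], [-3/5, 0, 1/5], [17/5, 1, -9/5]].
M = A⁻¹C = [[-1/5, 0, 2/5], [-3/5, 0, 1/5], [17/5, 1, -9/5]] · [[-1, 0], [-14, 22], [-13, 10]] = [[-5, 4], [-2, 2], [6, 4]].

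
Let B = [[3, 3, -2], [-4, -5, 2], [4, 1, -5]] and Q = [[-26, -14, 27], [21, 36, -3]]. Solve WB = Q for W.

W = [[2, 3, -5], [3, -6, -3]]

Right-multiplying both sides by B⁻¹ gives W = QB⁻¹.
det B = 1; the adjugate gives B⁻¹ = [[23, 13, -4], [-12, -7, 2], [16, 9, -3]].
W = QB⁻¹ = [[-26, -14, 27], [21, 36, -3]] · [[23, 13, -4], [-12, -7, 2], [16, 9, -3]] = [[2, 3, -5], [3, -6, -3]].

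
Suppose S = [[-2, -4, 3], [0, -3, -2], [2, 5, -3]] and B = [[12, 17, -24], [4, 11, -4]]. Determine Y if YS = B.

Y = [[-4, 3, 2], [-2, -1, 0]]

Right-multiplying both sides by S⁻¹ gives Y = BS⁻¹.
det S = -4; the adjugate gives S⁻¹ = [[-19/4, -3/4, -17/4], [1, 0, 1], [-3/2, -1/2, -3/2]].
Y = BS⁻¹ = [[12, 17, -24], [4, 11, -4]] · [[-19/4, -3/4, -17/4], [1, 0, 1], [-3/2, -1/2, -3/2]] = [[-4, 3, 2], [-2, -1, 0]].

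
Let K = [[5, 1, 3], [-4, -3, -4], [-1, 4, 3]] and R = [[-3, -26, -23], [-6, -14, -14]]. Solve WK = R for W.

W = [[0, 2, -5], [0, 2, -2]]

Right-multiplying both sides by K⁻¹ gives W = RK⁻¹.
det K = -6; the adjugate gives K⁻¹ = [[-7/6, -3/2, -5/6], [-8/3, -3, -4/3], [19/6, 7/2, 11/6]].
W = RK⁻¹ = [[-3, -26, -23], [-6, -14, -14]] · [[-7/6, -3/2, -5/6], [-8/3, -3, -4/3], [19/6, 7/2, 11/6]] = [[0, 2, -5], [0, 2, -2]].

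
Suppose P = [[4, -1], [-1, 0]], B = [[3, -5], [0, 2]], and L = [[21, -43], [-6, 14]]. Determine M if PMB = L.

M = [[2, -2], [1, -4]]

Isolating M: multiply by P⁻¹ from the left and B⁻¹ from the right, so M = P⁻¹LB⁻¹.
det P = -1; the adjugate gives P⁻¹ = [[0, -1], [-1, -4]].
det B = 6, so B⁻¹ = [[1/3, 5/6], [0, 1/2]].
P⁻¹L = [[6, -14], [3, -13]].
M = (P⁻¹L)B⁻¹ = [[2, -2], [1, -4]].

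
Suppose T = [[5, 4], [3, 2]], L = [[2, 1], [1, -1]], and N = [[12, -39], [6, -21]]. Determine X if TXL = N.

Left-multiply by T⁻¹ and right-multiply by L⁻¹: X = T⁻¹NL⁻¹.
det T = -2; the adjugate gives T⁻¹ = [[-1, 2], [3/2, -5/2]].
det L = -3; the adjugate gives L⁻¹ = [[1/3, 1/3], [1/3, -2/3]].
T⁻¹N = [[0, -3], [3, -6]].
X = (T⁻¹N)L⁻¹ = [[-1, 2], [-1, 5]].

X = [[-1, 2], [-1, 5]]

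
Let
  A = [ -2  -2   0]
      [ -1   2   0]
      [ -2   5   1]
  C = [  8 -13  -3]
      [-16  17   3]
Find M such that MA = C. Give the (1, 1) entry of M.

-1

Since A sits to the right of M, M = CA⁻¹.
det A = -6, so A⁻¹ = [[-1/3, -1/3, 0], [-1/6, 1/3, 0], [1/6, -7/3, 1]].
M = CA⁻¹ = [[8, -13, -3], [-16, 17, 3]] · [[-1/3, -1/3, 0], [-1/6, 1/3, 0], [1/6, -7/3, 1]] = [[-1, 0, -3], [3, 4, 3]].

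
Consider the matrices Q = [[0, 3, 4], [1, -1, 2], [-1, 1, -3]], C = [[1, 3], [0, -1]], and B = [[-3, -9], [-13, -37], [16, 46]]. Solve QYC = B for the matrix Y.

Y = [[-4, -2], [3, 0], [-3, 0]]

Isolating Y: multiply by Q⁻¹ from the left and C⁻¹ from the right, so Y = Q⁻¹BC⁻¹.
Q has determinant 3; Q⁻¹ = [[1/3, 13/3, 10/3], [1/3, 4/3, 4/3], [0, -1, -1]].
det C = -1; the adjugate gives C⁻¹ = [[1, 3], [0, -1]].
Q⁻¹B = [[-4, -10], [3, 9], [-3, -9]].
Y = (Q⁻¹B)C⁻¹ = [[-4, -2], [3, 0], [-3, 0]].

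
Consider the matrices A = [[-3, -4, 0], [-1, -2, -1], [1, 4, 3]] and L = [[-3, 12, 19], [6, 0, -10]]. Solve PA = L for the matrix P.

Right-multiplying both sides by A⁻¹ gives P = LA⁻¹.
det A = -2, so A⁻¹ = [[1, -6, -2], [-1, 9/2, 3/2], [1, -4, -1]].
P = LA⁻¹ = [[-3, 12, 19], [6, 0, -10]] · [[1, -6, -2], [-1, 9/2, 3/2], [1, -4, -1]] = [[4, -4, 5], [-4, 4, -2]].

P = [[4, -4, 5], [-4, 4, -2]]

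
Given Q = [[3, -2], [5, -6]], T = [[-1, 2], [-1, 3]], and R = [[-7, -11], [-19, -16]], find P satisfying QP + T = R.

QP = R − T = [[-6, -13], [-18, -19]].
Left-multiplying both sides by Q⁻¹ gives P = Q⁻¹(R − T).
det Q = -8, so Q⁻¹ = [[3/4, -1/4], [5/8, -3/8]].
P = Q⁻¹(R − T) = [[0, -5], [3, -1]].

P = [[0, -5], [3, -1]]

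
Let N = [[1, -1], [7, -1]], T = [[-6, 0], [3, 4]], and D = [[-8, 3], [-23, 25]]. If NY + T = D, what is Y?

Y = [[-4, 3], [-2, 0]]

NY = D − T = [[-2, 3], [-26, 21]].
N is on the left of Y, so left-multiply by N⁻¹: Y = N⁻¹(D − T).
det N = 6, so N⁻¹ = [[-1/6, 1/6], [-7/6, 1/6]].
Y = N⁻¹(D − T) = [[-4, 3], [-2, 0]].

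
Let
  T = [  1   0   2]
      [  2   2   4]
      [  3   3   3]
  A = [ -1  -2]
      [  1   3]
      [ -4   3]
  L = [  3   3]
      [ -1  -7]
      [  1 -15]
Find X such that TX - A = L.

X = [[0, -3], [-2, -3], [1, 2]]

TX = L + A = [[2, 1], [0, -4], [-3, -12]].
Since T multiplies X on the left, X = T⁻¹(L + A).
T has determinant -6; T⁻¹ = [[1, -1, 2/3], [-1, 1/2, 0], [0, 1/2, -1/3]].
X = T⁻¹(L + A) = [[0, -3], [-2, -3], [1, 2]].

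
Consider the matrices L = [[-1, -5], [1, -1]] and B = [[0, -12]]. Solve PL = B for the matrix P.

P = [[2, 2]]

Right-multiplying both sides by L⁻¹ gives P = BL⁻¹.
det L = 6, so L⁻¹ = [[-1/6, 5/6], [-1/6, -1/6]].
P = BL⁻¹ = [[0, -12]] · [[-1/6, 5/6], [-1/6, -1/6]] = [[2, 2]].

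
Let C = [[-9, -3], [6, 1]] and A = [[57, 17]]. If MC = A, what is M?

M = [[-5, 2]]

Since C sits to the right of M, M = AC⁻¹.
C has determinant 9; C⁻¹ = [[1/9, 1/3], [-2/3, -1]].
M = AC⁻¹ = [[57, 17]] · [[1/9, 1/3], [-2/3, -1]] = [[-5, 2]].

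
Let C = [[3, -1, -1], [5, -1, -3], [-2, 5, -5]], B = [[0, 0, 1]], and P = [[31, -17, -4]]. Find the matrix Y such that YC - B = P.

Y = [[4, 3, -2]]

YC = P + B = [[31, -17, -3]].
Right-multiplying both sides by C⁻¹ gives Y = (P + B)C⁻¹.
det C = 6; the adjugate gives C⁻¹ = [[10/3, -5/3, 1/3], [31/6, -17/6, 2/3], [23/6, -13/6, 1/3]].
Y = (P + B)C⁻¹ = [[4, 3, -2]].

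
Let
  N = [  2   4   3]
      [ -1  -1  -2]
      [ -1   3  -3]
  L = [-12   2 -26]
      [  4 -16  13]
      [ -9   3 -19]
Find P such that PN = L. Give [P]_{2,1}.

N is on the right of P, so right-multiply by N⁻¹: P = LN⁻¹.
det N = 2; the adjugate gives N⁻¹ = [[9/2, 21/2, -5/2], [-1/2, -3/2, 1/2], [-2, -5, 1]].
P = LN⁻¹ = [[-12, 2, -26], [4, -16, 13], [-9, 3, -19]] · [[9/2, 21/2, -5/2], [-1/2, -3/2, 1/2], [-2, -5, 1]] = [[-3, 1, 5], [0, 1, -5], [-4, -4, 5]].

0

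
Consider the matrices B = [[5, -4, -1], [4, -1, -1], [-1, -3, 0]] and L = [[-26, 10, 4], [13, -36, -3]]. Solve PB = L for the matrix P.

P = [[-6, 2, 4], [6, -3, 5]]

Right-multiplying both sides by B⁻¹ gives P = LB⁻¹.
B has determinant -6; B⁻¹ = [[1/2, -1/2, -1/2], [-1/6, 1/6, -1/6], [13/6, -19/6, -11/6]].
P = LB⁻¹ = [[-26, 10, 4], [13, -36, -3]] · [[1/2, -1/2, -1/2], [-1/6, 1/6, -1/6], [13/6, -19/6, -11/6]] = [[-6, 2, 4], [6, -3, 5]].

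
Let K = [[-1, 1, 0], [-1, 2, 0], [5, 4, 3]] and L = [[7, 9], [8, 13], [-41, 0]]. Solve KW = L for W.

Since K multiplies W on the left, W = K⁻¹L.
det K = -3; the adjugate gives K⁻¹ = [[-2, 1, 0], [-1, 1, 0], [14/3, -3, 1/3]].
W = K⁻¹L = [[-2, 1, 0], [-1, 1, 0], [14/3, -3, 1/3]] · [[7, 9], [8, 13], [-41, 0]] = [[-6, -5], [1, 4], [-5, 3]].

W = [[-6, -5], [1, 4], [-5, 3]]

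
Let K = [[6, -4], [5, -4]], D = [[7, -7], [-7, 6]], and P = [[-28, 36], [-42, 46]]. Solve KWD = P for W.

W = [[-2, -4], [0, -4]]

Isolating W: multiply by K⁻¹ from the left and D⁻¹ from the right, so W = K⁻¹PD⁻¹.
det K = -4, so K⁻¹ = [[1, -1], [5/4, -3/2]].
det D = -7; the adjugate gives D⁻¹ = [[-6/7, -1], [-1, -1]].
K⁻¹P = [[14, -10], [28, -24]].
W = (K⁻¹P)D⁻¹ = [[-2, -4], [0, -4]].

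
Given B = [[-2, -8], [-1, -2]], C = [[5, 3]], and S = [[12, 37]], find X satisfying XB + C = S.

XB = S − C = [[7, 34]].
B is on the right of X, so right-multiply by B⁻¹: X = (S − C)B⁻¹.
B has determinant -4; B⁻¹ = [[1/2, -2], [-1/4, 1/2]].
X = (S − C)B⁻¹ = [[-5, 3]].

X = [[-5, 3]]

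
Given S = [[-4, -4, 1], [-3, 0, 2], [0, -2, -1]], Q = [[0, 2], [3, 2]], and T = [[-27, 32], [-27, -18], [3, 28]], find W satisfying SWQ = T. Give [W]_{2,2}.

W = S⁻¹TQ⁻¹ (apply S⁻¹ on the left and Q⁻¹ on the right).
S has determinant 2; S⁻¹ = [[2, -3, -4], [-3/2, 2, 5/2], [3, -4, -6]].
det Q = -6; the adjugate gives Q⁻¹ = [[-1/3, 1/3], [1/2, 0]].
S⁻¹T = [[15, 6], [-6, -14], [9, 0]].
W = (S⁻¹T)Q⁻¹ = [[-2, 5], [-5, -2], [-3, 3]].

-2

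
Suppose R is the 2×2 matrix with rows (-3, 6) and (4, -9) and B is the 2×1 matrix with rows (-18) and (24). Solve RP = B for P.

P = [[6], [0]]

R is on the left of P, so left-multiply by R⁻¹: P = R⁻¹B.
det R = 3; the adjugate gives R⁻¹ = [[-3, -2], [-4/3, -1]].
P = R⁻¹B = [[-3, -2], [-4/3, -1]] · [[-18], [24]] = [[6], [0]].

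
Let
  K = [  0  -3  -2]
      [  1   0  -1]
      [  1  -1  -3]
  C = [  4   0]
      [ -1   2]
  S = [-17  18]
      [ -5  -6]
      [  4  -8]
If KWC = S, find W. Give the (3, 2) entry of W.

Left-multiply by K⁻¹ and right-multiply by C⁻¹: W = K⁻¹SC⁻¹.
K has determinant -4; K⁻¹ = [[1/4, 7/4, -3/4], [-1/2, -1/2, 1/2], [1/4, 3/4, -3/4]].
C has determinant 8; C⁻¹ = [[1/4, 0], [1/8, 1/2]].
K⁻¹S = [[-16, 0], [13, -10], [-11, 6]].
W = (K⁻¹S)C⁻¹ = [[-4, 0], [2, -5], [-2, 3]].

3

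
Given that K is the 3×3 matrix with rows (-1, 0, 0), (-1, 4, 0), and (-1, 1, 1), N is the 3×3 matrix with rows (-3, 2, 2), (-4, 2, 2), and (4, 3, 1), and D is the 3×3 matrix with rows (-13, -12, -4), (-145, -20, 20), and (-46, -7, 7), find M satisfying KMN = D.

M = [[-3, 3, 4], [3, 2, -4], [4, -2, 1]]

Isolating M: multiply by K⁻¹ from the left and N⁻¹ from the right, so M = K⁻¹DN⁻¹.
det K = -4; the adjugate gives K⁻¹ = [[-1, 0, 0], [-1/4, 1/4, 0], [-3/4, -1/4, 1]].
det N = -4; the adjugate gives N⁻¹ = [[1, -1, 0], [-3, 11/4, 1/2], [5, -17/4, -1/2]].
K⁻¹D = [[13, 12, 4], [-33, -2, 6], [0, 7, 5]].
M = (K⁻¹D)N⁻¹ = [[-3, 3, 4], [3, 2, -4], [4, -2, 1]].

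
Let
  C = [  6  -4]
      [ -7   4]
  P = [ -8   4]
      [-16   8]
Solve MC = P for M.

M = [[1, 2], [2, 4]]

Since C sits to the right of M, M = PC⁻¹.
det C = -4, so C⁻¹ = [[-1, -1], [-7/4, -3/2]].
M = PC⁻¹ = [[-8, 4], [-16, 8]] · [[-1, -1], [-7/4, -3/2]] = [[1, 2], [2, 4]].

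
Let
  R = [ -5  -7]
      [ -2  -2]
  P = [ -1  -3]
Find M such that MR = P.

Right-multiplying both sides by R⁻¹ gives M = PR⁻¹.
det R = -4; the adjugate gives R⁻¹ = [[1/2, -7/4], [-1/2, 5/4]].
M = PR⁻¹ = [[-1, -3]] · [[1/2, -7/4], [-1/2, 5/4]] = [[1, -2]].

M = [[1, -2]]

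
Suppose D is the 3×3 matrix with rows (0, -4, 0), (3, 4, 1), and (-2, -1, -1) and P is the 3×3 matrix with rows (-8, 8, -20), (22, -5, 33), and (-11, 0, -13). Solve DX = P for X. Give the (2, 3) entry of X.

Left-multiplying both sides by D⁻¹ gives X = D⁻¹P.
D has determinant -4; D⁻¹ = [[3/4, 1, 1], [-1/4, 0, 0], [-5/4, -2, -3]].
X = D⁻¹P = [[3/4, 1, 1], [-1/4, 0, 0], [-5/4, -2, -3]] · [[-8, 8, -20], [22, -5, 33], [-11, 0, -13]] = [[5, 1, 5], [2, -2, 5], [-1, 0, -2]].

5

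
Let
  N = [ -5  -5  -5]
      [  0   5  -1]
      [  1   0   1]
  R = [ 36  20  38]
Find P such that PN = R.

Since N sits to the right of P, P = RN⁻¹.
N has determinant 5; N⁻¹ = [[1, 1, 6], [-1/5, 0, -1], [-1, -1, -5]].
P = RN⁻¹ = [[36, 20, 38]] · [[1, 1, 6], [-1/5, 0, -1], [-1, -1, -5]] = [[-6, -2, 6]].

P = [[-6, -2, 6]]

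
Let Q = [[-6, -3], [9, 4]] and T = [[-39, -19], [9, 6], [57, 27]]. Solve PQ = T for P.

Since Q sits to the right of P, P = TQ⁻¹.
det Q = 3, so Q⁻¹ = [[4/3, 1], [-3, -2]].
P = TQ⁻¹ = [[-39, -19], [9, 6], [57, 27]] · [[4/3, 1], [-3, -2]] = [[5, -1], [-6, -3], [-5, 3]].

P = [[5, -1], [-6, -3], [-5, 3]]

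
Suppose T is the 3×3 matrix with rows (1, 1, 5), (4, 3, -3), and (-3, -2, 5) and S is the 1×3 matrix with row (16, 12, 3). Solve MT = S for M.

T is on the right of M, so right-multiply by T⁻¹: M = ST⁻¹.
det T = 3, so T⁻¹ = [[3, -5, -6], [-11/3, 20/3, 23/3], [1/3, -1/3, -1/3]].
M = ST⁻¹ = [[16, 12, 3]] · [[3, -5, -6], [-11/3, 20/3, 23/3], [1/3, -1/3, -1/3]] = [[5, -1, -5]].

M = [[5, -1, -5]]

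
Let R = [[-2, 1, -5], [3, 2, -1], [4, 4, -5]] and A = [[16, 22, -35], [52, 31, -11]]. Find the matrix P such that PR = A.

P = [[2, 0, 5], [-5, 6, 6]]

R is on the right of P, so right-multiply by R⁻¹: P = AR⁻¹.
det R = 3; the adjugate gives R⁻¹ = [[-2, -5, 3], [11/3, 10, -17/3], [4/3, 4, -7/3]].
P = AR⁻¹ = [[16, 22, -35], [52, 31, -11]] · [[-2, -5, 3], [11/3, 10, -17/3], [4/3, 4, -7/3]] = [[2, 0, 5], [-5, 6, 6]].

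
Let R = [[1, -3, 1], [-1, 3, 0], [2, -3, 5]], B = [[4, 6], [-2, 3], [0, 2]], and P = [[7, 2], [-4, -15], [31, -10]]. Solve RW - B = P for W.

RW = P + B = [[11, 8], [-6, -12], [31, -8]].
R is on the left of W, so left-multiply by R⁻¹: W = R⁻¹(P + B).
R has determinant -3; R⁻¹ = [[-5, -4, 1], [-5/3, -1, 1/3], [1, 1, 0]].
W = R⁻¹(P + B) = [[0, 0], [-2, -4], [5, -4]].

W = [[0, 0], [-2, -4], [5, -4]]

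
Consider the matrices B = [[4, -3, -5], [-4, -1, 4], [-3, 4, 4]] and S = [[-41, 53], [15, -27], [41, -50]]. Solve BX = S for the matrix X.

X = [[1, 2], [5, -5], [6, -6]]

B is on the left of X, so left-multiply by B⁻¹: X = B⁻¹S.
det B = 3, so B⁻¹ = [[-20/3, -8/3, -17/3], [4/3, 1/3, 4/3], [-19/3, -7/3, -16/3]].
X = B⁻¹S = [[-20/3, -8/3, -17/3], [4/3, 1/3, 4/3], [-19/3, -7/3, -16/3]] · [[-41, 53], [15, -27], [41, -50]] = [[1, 2], [5, -5], [6, -6]].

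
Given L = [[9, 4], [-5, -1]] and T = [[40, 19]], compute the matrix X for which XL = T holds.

Right-multiplying both sides by L⁻¹ gives X = TL⁻¹.
L has determinant 11; L⁻¹ = [[-1/11, -4/11], [5/11, 9/11]].
X = TL⁻¹ = [[40, 19]] · [[-1/11, -4/11], [5/11, 9/11]] = [[5, 1]].

X = [[5, 1]]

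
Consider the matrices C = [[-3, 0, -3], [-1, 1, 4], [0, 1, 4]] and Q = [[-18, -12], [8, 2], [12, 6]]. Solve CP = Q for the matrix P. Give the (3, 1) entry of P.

2

Left-multiplying both sides by C⁻¹ gives P = C⁻¹Q.
C has determinant 3; C⁻¹ = [[0, -1, 1], [4/3, -4, 5], [-1/3, 1, -1]].
P = C⁻¹Q = [[0, -1, 1], [4/3, -4, 5], [-1/3, 1, -1]] · [[-18, -12], [8, 2], [12, 6]] = [[4, 4], [4, 6], [2, 0]].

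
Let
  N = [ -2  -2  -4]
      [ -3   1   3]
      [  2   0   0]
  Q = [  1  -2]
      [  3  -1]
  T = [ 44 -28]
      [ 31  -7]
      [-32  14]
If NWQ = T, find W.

W = N⁻¹TQ⁻¹ (apply N⁻¹ on the left and Q⁻¹ on the right).
det N = -4; the adjugate gives N⁻¹ = [[0, 0, 1/2], [-3/2, -2, -9/2], [1/2, 1, 2]].
Q has determinant 5; Q⁻¹ = [[-1/5, 2/5], [-3/5, 1/5]].
N⁻¹T = [[-16, 7], [16, -7], [-11, 7]].
W = (N⁻¹T)Q⁻¹ = [[-1, -5], [1, 5], [-2, -3]].

W = [[-1, -5], [1, 5], [-2, -3]]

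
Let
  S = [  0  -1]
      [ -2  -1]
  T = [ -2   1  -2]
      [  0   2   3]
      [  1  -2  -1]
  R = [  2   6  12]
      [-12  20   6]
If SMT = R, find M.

M = S⁻¹RT⁻¹ (apply S⁻¹ on the left and T⁻¹ on the right).
S has determinant -2; S⁻¹ = [[1/2, -1/2], [-1, 0]].
det T = -1, so T⁻¹ = [[-4, -5, -7], [-3, -4, -6], [2, 3, 4]].
S⁻¹R = [[7, -7, 3], [-2, -6, -12]].
M = (S⁻¹R)T⁻¹ = [[-1, 2, 5], [2, -2, 2]].

M = [[-1, 2, 5], [2, -2, 2]]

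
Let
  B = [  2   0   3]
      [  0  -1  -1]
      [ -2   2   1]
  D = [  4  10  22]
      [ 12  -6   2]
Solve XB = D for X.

X = [[5, -4, 3], [1, -4, -5]]

Right-multiplying both sides by B⁻¹ gives X = DB⁻¹.
det B = -4; the adjugate gives B⁻¹ = [[-1/4, -3/2, -3/4], [-1/2, -2, -1/2], [1/2, 1, 1/2]].
X = DB⁻¹ = [[4, 10, 22], [12, -6, 2]] · [[-1/4, -3/2, -3/4], [-1/2, -2, -1/2], [1/2, 1, 1/2]] = [[5, -4, 3], [1, -4, -5]].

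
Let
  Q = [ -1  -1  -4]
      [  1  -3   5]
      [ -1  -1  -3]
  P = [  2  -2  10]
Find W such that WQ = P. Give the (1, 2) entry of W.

1

Right-multiplying both sides by Q⁻¹ gives W = PQ⁻¹.
Q has determinant 4; Q⁻¹ = [[7/2, 1/4, -17/4], [-1/2, -1/4, 1/4], [-1, 0, 1]].
W = PQ⁻¹ = [[2, -2, 10]] · [[7/2, 1/4, -17/4], [-1/2, -1/4, 1/4], [-1, 0, 1]] = [[-2, 1, 1]].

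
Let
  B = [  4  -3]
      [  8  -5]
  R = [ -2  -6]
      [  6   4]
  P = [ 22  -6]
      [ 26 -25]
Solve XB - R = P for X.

XB = P + R = [[20, -12], [32, -21]].
B is on the right of X, so right-multiply by B⁻¹: X = (P + R)B⁻¹.
det B = 4, so B⁻¹ = [[-5/4, 3/4], [-2, 1]].
X = (P + R)B⁻¹ = [[-1, 3], [2, 3]].

X = [[-1, 3], [2, 3]]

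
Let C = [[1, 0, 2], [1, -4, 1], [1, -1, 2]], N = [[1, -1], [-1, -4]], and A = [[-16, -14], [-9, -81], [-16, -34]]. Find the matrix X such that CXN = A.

Left-multiply by C⁻¹ and right-multiply by N⁻¹: X = C⁻¹AN⁻¹.
det C = -1, so C⁻¹ = [[7, 2, -8], [1, 0, -1], [-3, -1, 4]].
det N = -5; the adjugate gives N⁻¹ = [[4/5, -1/5], [-1/5, -1/5]].
C⁻¹A = [[-2, 12], [0, 20], [-7, -13]].
X = (C⁻¹A)N⁻¹ = [[-4, -2], [-4, -4], [-3, 4]].

X = [[-4, -2], [-4, -4], [-3, 4]]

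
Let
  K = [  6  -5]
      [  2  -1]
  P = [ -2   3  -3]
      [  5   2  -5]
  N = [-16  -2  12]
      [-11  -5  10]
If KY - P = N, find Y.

KY = N + P = [[-18, 1, 9], [-6, -3, 5]].
K is on the left of Y, so left-multiply by K⁻¹: Y = K⁻¹(N + P).
K has determinant 4; K⁻¹ = [[-1/4, 5/4], [-1/2, 3/2]].
Y = K⁻¹(N + P) = [[-3, -4, 4], [0, -5, 3]].

Y = [[-3, -4, 4], [0, -5, 3]]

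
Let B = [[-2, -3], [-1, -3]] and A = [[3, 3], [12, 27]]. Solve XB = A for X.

X = [[-2, 1], [-3, -6]]

B is on the right of X, so right-multiply by B⁻¹: X = AB⁻¹.
B has determinant 3; B⁻¹ = [[-1, 1], [1/3, -2/3]].
X = AB⁻¹ = [[3, 3], [12, 27]] · [[-1, 1], [1/3, -2/3]] = [[-2, 1], [-3, -6]].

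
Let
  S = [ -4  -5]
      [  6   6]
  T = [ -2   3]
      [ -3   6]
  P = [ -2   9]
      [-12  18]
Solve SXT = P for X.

X = S⁻¹PT⁻¹ (apply S⁻¹ on the left and T⁻¹ on the right).
S has determinant 6; S⁻¹ = [[1, 5/6], [-1, -2/3]].
det T = -3, so T⁻¹ = [[-2, 1], [-1, 2/3]].
S⁻¹P = [[-12, 24], [10, -21]].
X = (S⁻¹P)T⁻¹ = [[0, 4], [1, -4]].

X = [[0, 4], [1, -4]]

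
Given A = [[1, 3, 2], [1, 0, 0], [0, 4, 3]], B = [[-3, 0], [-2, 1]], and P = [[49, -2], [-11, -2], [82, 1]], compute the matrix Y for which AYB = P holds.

Y = [[5, -2], [-4, -2], [-4, 3]]

Left-multiply by A⁻¹ and right-multiply by B⁻¹: Y = A⁻¹PB⁻¹.
det A = -1; the adjugate gives A⁻¹ = [[0, 1, 0], [3, -3, -2], [-4, 4, 3]].
det B = -3; the adjugate gives B⁻¹ = [[-1/3, 0], [-2/3, 1]].
A⁻¹P = [[-11, -2], [16, -2], [6, 3]].
Y = (A⁻¹P)B⁻¹ = [[5, -2], [-4, -2], [-4, 3]].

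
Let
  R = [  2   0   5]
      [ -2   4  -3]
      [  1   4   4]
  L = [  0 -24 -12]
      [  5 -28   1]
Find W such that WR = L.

R is on the right of W, so right-multiply by R⁻¹: W = LR⁻¹.
R has determinant -4; R⁻¹ = [[-7, -5, 5], [-5/4, -3/4, 1], [3, 2, -2]].
W = LR⁻¹ = [[0, -24, -12], [5, -28, 1]] · [[-7, -5, 5], [-5/4, -3/4, 1], [3, 2, -2]] = [[-6, -6, 0], [3, -2, -5]].

W = [[-6, -6, 0], [3, -2, -5]]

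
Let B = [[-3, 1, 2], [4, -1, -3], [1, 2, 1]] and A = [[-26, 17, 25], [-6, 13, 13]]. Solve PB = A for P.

P = [[6, -3, 4], [1, -2, 5]]

Since B sits to the right of P, P = AB⁻¹.
det B = -4; the adjugate gives B⁻¹ = [[-5/4, -3/4, 1/4], [7/4, 5/4, 1/4], [-9/4, -7/4, 1/4]].
P = AB⁻¹ = [[-26, 17, 25], [-6, 13, 13]] · [[-5/4, -3/4, 1/4], [7/4, 5/4, 1/4], [-9/4, -7/4, 1/4]] = [[6, -3, 4], [1, -2, 5]].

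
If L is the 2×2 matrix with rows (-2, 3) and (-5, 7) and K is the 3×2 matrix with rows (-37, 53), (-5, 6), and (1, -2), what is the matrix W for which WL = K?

Right-multiplying both sides by L⁻¹ gives W = KL⁻¹.
det L = 1; the adjugate gives L⁻¹ = [[7, -3], [5, -2]].
W = KL⁻¹ = [[-37, 53], [-5, 6], [1, -2]] · [[7, -3], [5, -2]] = [[6, 5], [-5, 3], [-3, 1]].

W = [[6, 5], [-5, 3], [-3, 1]]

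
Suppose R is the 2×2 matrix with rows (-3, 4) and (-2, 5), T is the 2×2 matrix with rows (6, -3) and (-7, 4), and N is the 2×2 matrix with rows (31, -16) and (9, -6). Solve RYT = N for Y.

Isolating Y: multiply by R⁻¹ from the left and T⁻¹ from the right, so Y = R⁻¹NT⁻¹.
det R = -7, so R⁻¹ = [[-5/7, 4/7], [-2/7, 3/7]].
det T = 3; the adjugate gives T⁻¹ = [[4/3, 1], [7/3, 2]].
R⁻¹N = [[-17, 8], [-5, 2]].
Y = (R⁻¹N)T⁻¹ = [[-4, -1], [-2, -1]].

Y = [[-4, -1], [-2, -1]]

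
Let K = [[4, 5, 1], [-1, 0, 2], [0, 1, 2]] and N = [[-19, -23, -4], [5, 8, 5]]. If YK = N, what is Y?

Y = [[-4, 3, -3], [1, -1, 3]]

K is on the right of Y, so right-multiply by K⁻¹: Y = NK⁻¹.
K has determinant 1; K⁻¹ = [[-2, -9, 10], [2, 8, -9], [-1, -4, 5]].
Y = NK⁻¹ = [[-19, -23, -4], [5, 8, 5]] · [[-2, -9, 10], [2, 8, -9], [-1, -4, 5]] = [[-4, 3, -3], [1, -1, 3]].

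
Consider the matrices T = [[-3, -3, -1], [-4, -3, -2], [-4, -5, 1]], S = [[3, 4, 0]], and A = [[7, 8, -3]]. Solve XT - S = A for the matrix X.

X = [[2, -1, -3]]

XT = A + S = [[10, 12, -3]].
T is on the right of X, so right-multiply by T⁻¹: X = (A + S)T⁻¹.
T has determinant -5; T⁻¹ = [[13/5, -8/5, -3/5], [-12/5, 7/5, 2/5], [-8/5, 3/5, 3/5]].
X = (A + S)T⁻¹ = [[2, -1, -3]].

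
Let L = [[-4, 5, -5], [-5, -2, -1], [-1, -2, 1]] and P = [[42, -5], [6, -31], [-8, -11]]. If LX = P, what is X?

L is on the left of X, so left-multiply by L⁻¹: X = L⁻¹P.
det L = 6, so L⁻¹ = [[-2/3, 5/6, -5/2], [1, -3/2, 7/2], [4/3, -13/6, 11/2]].
X = L⁻¹P = [[-2/3, 5/6, -5/2], [1, -3/2, 7/2], [4/3, -13/6, 11/2]] · [[42, -5], [6, -31], [-8, -11]] = [[-3, 5], [5, 3], [-1, 0]].

X = [[-3, 5], [5, 3], [-1, 0]]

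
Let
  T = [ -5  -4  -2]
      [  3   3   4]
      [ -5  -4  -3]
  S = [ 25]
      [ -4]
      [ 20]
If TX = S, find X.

X = [[-3], [-5], [5]]

Left-multiplying both sides by T⁻¹ gives X = T⁻¹S.
det T = 3; the adjugate gives T⁻¹ = [[7/3, -4/3, -10/3], [-11/3, 5/3, 14/3], [1, 0, -1]].
X = T⁻¹S = [[7/3, -4/3, -10/3], [-11/3, 5/3, 14/3], [1, 0, -1]] · [[25], [-4], [20]] = [[-3], [-5], [5]].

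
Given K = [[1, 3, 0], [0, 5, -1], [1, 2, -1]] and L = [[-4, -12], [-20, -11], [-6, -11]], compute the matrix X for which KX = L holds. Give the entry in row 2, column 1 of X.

-3

K is on the left of X, so left-multiply by K⁻¹: X = K⁻¹L.
det K = -6; the adjugate gives K⁻¹ = [[1/2, -1/2, 1/2], [1/6, 1/6, -1/6], [5/6, -1/6, -5/6]].
X = K⁻¹L = [[1/2, -1/2, 1/2], [1/6, 1/6, -1/6], [5/6, -1/6, -5/6]] · [[-4, -12], [-20, -11], [-6, -11]] = [[5, -6], [-3, -2], [5, 1]].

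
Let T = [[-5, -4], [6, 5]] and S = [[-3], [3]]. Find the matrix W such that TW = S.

W = [[3], [-3]]

Since T multiplies W on the left, W = T⁻¹S.
det T = -1, so T⁻¹ = [[-5, -4], [6, 5]].
W = T⁻¹S = [[-5, -4], [6, 5]] · [[-3], [3]] = [[3], [-3]].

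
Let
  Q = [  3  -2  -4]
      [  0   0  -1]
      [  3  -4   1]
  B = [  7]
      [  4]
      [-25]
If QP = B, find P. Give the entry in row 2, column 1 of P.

6

Q is on the left of P, so left-multiply by Q⁻¹: P = Q⁻¹B.
det Q = -6; the adjugate gives Q⁻¹ = [[2/3, -3, -1/3], [1/2, -5/2, -1/2], [0, -1, 0]].
P = Q⁻¹B = [[2/3, -3, -1/3], [1/2, -5/2, -1/2], [0, -1, 0]] · [[7], [4], [-25]] = [[1], [6], [-4]].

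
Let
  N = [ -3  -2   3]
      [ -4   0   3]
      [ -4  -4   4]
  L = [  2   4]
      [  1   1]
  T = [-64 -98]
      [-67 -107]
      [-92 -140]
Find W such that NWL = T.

W = N⁻¹TL⁻¹ (apply N⁻¹ on the left and L⁻¹ on the right).
det N = 4; the adjugate gives N⁻¹ = [[3, -1, -3/2], [1, 0, -3/4], [4, -1, -2]].
det L = -2, so L⁻¹ = [[-1/2, 2], [1/2, -1]].
N⁻¹T = [[13, 23], [5, 7], [-5, -5]].
W = (N⁻¹T)L⁻¹ = [[5, 3], [1, 3], [0, -5]].

W = [[5, 3], [1, 3], [0, -5]]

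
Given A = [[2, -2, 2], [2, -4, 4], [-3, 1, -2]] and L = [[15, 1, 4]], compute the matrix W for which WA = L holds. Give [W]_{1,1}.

3

Since A sits to the right of W, W = LA⁻¹.
A has determinant 4; A⁻¹ = [[1, -1/2, 0], [-2, 1/2, -1], [-5/2, 1, -1]].
W = LA⁻¹ = [[15, 1, 4]] · [[1, -1/2, 0], [-2, 1/2, -1], [-5/2, 1, -1]] = [[3, -3, -5]].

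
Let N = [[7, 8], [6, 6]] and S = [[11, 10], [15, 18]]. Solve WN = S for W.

W = [[-1, 3], [3, -1]]

Right-multiplying both sides by N⁻¹ gives W = SN⁻¹.
det N = -6; the adjugate gives N⁻¹ = [[-1, 4/3], [1, -7/6]].
W = SN⁻¹ = [[11, 10], [15, 18]] · [[-1, 4/3], [1, -7/6]] = [[-1, 3], [3, -1]].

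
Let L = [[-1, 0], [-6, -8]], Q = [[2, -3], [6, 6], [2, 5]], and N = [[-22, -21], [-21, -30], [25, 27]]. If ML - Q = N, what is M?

M = [[2, 3], [-3, 3], [-3, -4]]

ML = N + Q = [[-20, -24], [-15, -24], [27, 32]].
L is on the right of M, so right-multiply by L⁻¹: M = (N + Q)L⁻¹.
L has determinant 8; L⁻¹ = [[-1, 0], [3/4, -1/8]].
M = (N + Q)L⁻¹ = [[2, 3], [-3, 3], [-3, -4]].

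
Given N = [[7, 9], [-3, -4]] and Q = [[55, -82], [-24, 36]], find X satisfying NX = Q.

X = [[4, -4], [3, -6]]

Left-multiplying both sides by N⁻¹ gives X = N⁻¹Q.
det N = -1; the adjugate gives N⁻¹ = [[4, 9], [-3, -7]].
X = N⁻¹Q = [[4, 9], [-3, -7]] · [[55, -82], [-24, 36]] = [[4, -4], [3, -6]].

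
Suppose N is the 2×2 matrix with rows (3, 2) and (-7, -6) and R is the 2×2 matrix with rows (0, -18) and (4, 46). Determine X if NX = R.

X = [[2, -4], [-3, -3]]

Since N multiplies X on the left, X = N⁻¹R.
det N = -4, so N⁻¹ = [[3/2, 1/2], [-7/4, -3/4]].
X = N⁻¹R = [[3/2, 1/2], [-7/4, -3/4]] · [[0, -18], [4, 46]] = [[2, -4], [-3, -3]].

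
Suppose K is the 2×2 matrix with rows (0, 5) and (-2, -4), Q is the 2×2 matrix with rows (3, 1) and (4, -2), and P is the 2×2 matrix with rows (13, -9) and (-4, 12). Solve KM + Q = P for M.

M = [[0, -3], [2, -2]]

KM = P − Q = [[10, -10], [-8, 14]].
K is on the left of M, so left-multiply by K⁻¹: M = K⁻¹(P − Q).
det K = 10, so K⁻¹ = [[-2/5, -1/2], [1/5, 0]].
M = K⁻¹(P − Q) = [[0, -3], [2, -2]].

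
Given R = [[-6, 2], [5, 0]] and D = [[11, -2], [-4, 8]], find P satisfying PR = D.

P = [[-1, 1], [4, 4]]

Right-multiplying both sides by R⁻¹ gives P = DR⁻¹.
det R = -10, so R⁻¹ = [[0, 1/5], [1/2, 3/5]].
P = DR⁻¹ = [[11, -2], [-4, 8]] · [[0, 1/5], [1/2, 3/5]] = [[-1, 1], [4, 4]].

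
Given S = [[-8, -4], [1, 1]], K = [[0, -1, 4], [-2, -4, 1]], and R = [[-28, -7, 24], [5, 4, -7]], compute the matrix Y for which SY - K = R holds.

SY = R + K = [[-28, -8, 28], [3, 0, -6]].
Left-multiplying both sides by S⁻¹ gives Y = S⁻¹(R + K).
det S = -4; the adjugate gives S⁻¹ = [[-1/4, -1], [1/4, 2]].
Y = S⁻¹(R + K) = [[4, 2, -1], [-1, -2, -5]].

Y = [[4, 2, -1], [-1, -2, -5]]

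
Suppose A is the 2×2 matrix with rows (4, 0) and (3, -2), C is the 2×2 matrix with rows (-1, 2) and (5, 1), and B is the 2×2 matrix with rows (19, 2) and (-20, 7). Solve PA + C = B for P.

P = [[5, 0], [-4, -3]]

PA = B − C = [[20, 0], [-25, 6]].
A is on the right of P, so right-multiply by A⁻¹: P = (B − C)A⁻¹.
det A = -8; the adjugate gives A⁻¹ = [[1/4, 0], [3/8, -1/2]].
P = (B − C)A⁻¹ = [[5, 0], [-4, -3]].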